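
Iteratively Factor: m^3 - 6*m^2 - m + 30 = (m - 3)*(m^2 - 3*m - 10) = (m - 3)*(m + 2)*(m - 5)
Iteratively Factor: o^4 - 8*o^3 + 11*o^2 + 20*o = (o - 4)*(o^3 - 4*o^2 - 5*o) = (o - 5)*(o - 4)*(o^2 + o) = (o - 5)*(o - 4)*(o + 1)*(o)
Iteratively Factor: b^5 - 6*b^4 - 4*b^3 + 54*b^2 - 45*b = (b - 1)*(b^4 - 5*b^3 - 9*b^2 + 45*b) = b*(b - 1)*(b^3 - 5*b^2 - 9*b + 45) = b*(b - 3)*(b - 1)*(b^2 - 2*b - 15) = b*(b - 5)*(b - 3)*(b - 1)*(b + 3)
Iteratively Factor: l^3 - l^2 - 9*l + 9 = (l + 3)*(l^2 - 4*l + 3) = (l - 3)*(l + 3)*(l - 1)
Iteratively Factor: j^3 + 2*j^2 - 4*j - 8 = (j - 2)*(j^2 + 4*j + 4) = (j - 2)*(j + 2)*(j + 2)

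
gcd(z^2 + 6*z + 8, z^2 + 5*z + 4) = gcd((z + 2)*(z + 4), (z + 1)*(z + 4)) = z + 4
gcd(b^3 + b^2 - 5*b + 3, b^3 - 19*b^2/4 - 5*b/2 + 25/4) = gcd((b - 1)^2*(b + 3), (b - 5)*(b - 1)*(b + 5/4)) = b - 1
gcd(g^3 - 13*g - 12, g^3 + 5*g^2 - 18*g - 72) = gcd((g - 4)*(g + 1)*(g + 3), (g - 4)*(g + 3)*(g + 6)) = g^2 - g - 12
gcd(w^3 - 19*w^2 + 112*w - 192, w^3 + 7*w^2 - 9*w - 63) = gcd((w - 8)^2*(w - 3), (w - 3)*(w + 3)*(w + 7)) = w - 3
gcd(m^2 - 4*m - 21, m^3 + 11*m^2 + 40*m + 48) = m + 3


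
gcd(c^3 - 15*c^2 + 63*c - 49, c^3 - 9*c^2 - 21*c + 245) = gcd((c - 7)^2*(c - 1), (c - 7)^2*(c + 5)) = c^2 - 14*c + 49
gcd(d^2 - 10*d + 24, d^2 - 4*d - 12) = d - 6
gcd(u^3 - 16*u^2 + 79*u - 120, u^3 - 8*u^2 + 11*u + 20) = u - 5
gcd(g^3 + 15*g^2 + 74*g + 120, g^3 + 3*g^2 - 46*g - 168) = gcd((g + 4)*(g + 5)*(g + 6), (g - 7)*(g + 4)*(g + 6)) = g^2 + 10*g + 24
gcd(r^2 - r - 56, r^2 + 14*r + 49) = r + 7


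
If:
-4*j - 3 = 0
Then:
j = -3/4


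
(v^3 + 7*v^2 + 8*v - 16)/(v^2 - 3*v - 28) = (v^2 + 3*v - 4)/(v - 7)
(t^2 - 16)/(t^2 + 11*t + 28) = (t - 4)/(t + 7)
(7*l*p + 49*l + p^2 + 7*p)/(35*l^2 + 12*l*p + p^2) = (p + 7)/(5*l + p)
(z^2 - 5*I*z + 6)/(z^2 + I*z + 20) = (z^2 - 5*I*z + 6)/(z^2 + I*z + 20)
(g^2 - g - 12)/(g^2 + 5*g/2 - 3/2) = 2*(g - 4)/(2*g - 1)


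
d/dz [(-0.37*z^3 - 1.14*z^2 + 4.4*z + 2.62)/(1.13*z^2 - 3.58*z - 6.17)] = (-0.4181*z^4 + 2.6492*z^3 + 5.9579*z^2 + 8.1464*z - 17.7684)/(1.2769*z^4 - 8.0908*z^3 - 1.1278*z^2 + 44.1772*z + 38.0689)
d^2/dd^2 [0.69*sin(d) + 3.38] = -0.69*sin(d)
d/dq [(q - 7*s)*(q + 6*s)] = 2*q - s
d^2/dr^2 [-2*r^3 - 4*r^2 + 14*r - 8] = -12*r - 8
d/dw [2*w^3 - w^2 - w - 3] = 6*w^2 - 2*w - 1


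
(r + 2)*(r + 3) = r^2 + 5*r + 6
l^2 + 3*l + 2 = (l + 1)*(l + 2)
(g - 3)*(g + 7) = g^2 + 4*g - 21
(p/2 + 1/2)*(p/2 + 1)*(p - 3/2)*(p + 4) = p^4/4 + 11*p^3/8 + 7*p^2/8 - 13*p/4 - 3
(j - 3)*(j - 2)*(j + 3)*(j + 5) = j^4 + 3*j^3 - 19*j^2 - 27*j + 90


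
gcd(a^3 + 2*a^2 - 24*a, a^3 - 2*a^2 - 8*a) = a^2 - 4*a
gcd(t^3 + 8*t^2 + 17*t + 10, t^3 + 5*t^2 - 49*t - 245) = t + 5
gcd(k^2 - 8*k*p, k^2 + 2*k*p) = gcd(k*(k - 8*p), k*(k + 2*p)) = k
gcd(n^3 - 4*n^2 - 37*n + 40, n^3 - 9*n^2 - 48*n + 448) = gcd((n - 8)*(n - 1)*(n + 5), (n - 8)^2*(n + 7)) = n - 8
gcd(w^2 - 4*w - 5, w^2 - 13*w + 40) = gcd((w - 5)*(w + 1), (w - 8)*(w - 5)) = w - 5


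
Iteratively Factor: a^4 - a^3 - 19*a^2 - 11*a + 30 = (a - 1)*(a^3 - 19*a - 30) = (a - 1)*(a + 2)*(a^2 - 2*a - 15) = (a - 5)*(a - 1)*(a + 2)*(a + 3)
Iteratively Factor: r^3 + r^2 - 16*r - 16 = (r + 1)*(r^2 - 16) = (r - 4)*(r + 1)*(r + 4)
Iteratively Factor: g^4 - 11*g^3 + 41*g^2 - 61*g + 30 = (g - 3)*(g^3 - 8*g^2 + 17*g - 10) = (g - 5)*(g - 3)*(g^2 - 3*g + 2) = (g - 5)*(g - 3)*(g - 1)*(g - 2)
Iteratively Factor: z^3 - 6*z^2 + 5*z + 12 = (z + 1)*(z^2 - 7*z + 12) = (z - 4)*(z + 1)*(z - 3)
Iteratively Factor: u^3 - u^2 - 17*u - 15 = (u + 3)*(u^2 - 4*u - 5) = (u - 5)*(u + 3)*(u + 1)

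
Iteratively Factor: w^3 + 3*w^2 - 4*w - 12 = (w + 2)*(w^2 + w - 6) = (w - 2)*(w + 2)*(w + 3)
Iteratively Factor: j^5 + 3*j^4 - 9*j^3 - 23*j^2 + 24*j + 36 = (j + 1)*(j^4 + 2*j^3 - 11*j^2 - 12*j + 36) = (j - 2)*(j + 1)*(j^3 + 4*j^2 - 3*j - 18) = (j - 2)*(j + 1)*(j + 3)*(j^2 + j - 6) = (j - 2)*(j + 1)*(j + 3)^2*(j - 2)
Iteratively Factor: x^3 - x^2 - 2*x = (x - 2)*(x^2 + x) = x*(x - 2)*(x + 1)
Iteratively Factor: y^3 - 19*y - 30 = (y + 2)*(y^2 - 2*y - 15) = (y - 5)*(y + 2)*(y + 3)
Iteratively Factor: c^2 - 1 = (c + 1)*(c - 1)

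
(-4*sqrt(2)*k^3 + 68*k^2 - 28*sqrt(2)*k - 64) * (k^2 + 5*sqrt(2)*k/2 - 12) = -4*sqrt(2)*k^5 + 48*k^4 + 190*sqrt(2)*k^3 - 1020*k^2 + 176*sqrt(2)*k + 768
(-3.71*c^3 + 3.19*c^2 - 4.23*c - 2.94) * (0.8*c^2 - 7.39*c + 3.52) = -2.968*c^5 + 29.9689*c^4 - 40.0173*c^3 + 40.1365*c^2 + 6.837*c - 10.3488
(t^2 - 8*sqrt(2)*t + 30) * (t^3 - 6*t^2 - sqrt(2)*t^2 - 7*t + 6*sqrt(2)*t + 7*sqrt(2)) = t^5 - 9*sqrt(2)*t^4 - 6*t^4 + 39*t^3 + 54*sqrt(2)*t^3 - 276*t^2 + 33*sqrt(2)*t^2 - 322*t + 180*sqrt(2)*t + 210*sqrt(2)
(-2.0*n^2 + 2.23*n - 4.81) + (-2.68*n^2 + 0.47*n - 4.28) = -4.68*n^2 + 2.7*n - 9.09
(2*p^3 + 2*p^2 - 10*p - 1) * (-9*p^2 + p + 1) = -18*p^5 - 16*p^4 + 94*p^3 + p^2 - 11*p - 1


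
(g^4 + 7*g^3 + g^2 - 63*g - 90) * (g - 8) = g^5 - g^4 - 55*g^3 - 71*g^2 + 414*g + 720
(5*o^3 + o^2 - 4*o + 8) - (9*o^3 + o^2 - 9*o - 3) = -4*o^3 + 5*o + 11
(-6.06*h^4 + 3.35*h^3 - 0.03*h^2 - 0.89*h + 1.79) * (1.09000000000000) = -6.6054*h^4 + 3.6515*h^3 - 0.0327*h^2 - 0.9701*h + 1.9511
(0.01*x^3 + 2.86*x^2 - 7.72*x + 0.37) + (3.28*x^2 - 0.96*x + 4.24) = 0.01*x^3 + 6.14*x^2 - 8.68*x + 4.61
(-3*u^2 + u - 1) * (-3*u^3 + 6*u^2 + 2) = 9*u^5 - 21*u^4 + 9*u^3 - 12*u^2 + 2*u - 2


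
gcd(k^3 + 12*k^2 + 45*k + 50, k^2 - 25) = k + 5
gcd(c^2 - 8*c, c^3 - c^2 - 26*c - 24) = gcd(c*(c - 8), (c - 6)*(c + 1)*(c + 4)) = 1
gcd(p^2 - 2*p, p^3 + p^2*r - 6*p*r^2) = p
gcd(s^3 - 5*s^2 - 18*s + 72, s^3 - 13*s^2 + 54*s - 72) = s^2 - 9*s + 18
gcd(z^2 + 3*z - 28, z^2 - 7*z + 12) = z - 4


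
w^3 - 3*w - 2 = (w - 2)*(w + 1)^2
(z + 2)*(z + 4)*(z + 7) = z^3 + 13*z^2 + 50*z + 56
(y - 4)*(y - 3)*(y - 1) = y^3 - 8*y^2 + 19*y - 12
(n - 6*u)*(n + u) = n^2 - 5*n*u - 6*u^2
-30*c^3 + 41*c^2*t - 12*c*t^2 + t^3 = (-6*c + t)*(-5*c + t)*(-c + t)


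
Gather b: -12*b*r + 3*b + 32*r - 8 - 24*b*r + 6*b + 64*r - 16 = b*(9 - 36*r) + 96*r - 24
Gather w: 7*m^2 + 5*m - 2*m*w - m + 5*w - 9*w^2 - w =7*m^2 + 4*m - 9*w^2 + w*(4 - 2*m)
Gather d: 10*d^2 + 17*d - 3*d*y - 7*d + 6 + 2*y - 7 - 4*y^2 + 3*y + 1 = 10*d^2 + d*(10 - 3*y) - 4*y^2 + 5*y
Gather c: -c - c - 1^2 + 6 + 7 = 12 - 2*c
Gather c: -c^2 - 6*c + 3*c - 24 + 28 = -c^2 - 3*c + 4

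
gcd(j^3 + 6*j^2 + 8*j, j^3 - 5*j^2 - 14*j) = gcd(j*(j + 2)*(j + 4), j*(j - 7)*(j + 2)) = j^2 + 2*j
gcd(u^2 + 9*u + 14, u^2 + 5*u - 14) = u + 7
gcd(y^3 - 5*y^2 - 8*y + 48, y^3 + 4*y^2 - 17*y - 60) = y^2 - y - 12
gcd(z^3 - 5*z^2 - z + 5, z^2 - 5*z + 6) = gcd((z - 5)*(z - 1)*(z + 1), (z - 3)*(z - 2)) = 1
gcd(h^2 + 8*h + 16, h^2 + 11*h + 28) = h + 4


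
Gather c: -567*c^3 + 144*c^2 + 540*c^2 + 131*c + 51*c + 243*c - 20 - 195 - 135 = -567*c^3 + 684*c^2 + 425*c - 350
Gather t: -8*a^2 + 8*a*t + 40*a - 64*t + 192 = -8*a^2 + 40*a + t*(8*a - 64) + 192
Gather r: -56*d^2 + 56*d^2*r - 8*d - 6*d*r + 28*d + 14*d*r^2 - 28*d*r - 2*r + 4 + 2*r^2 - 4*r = -56*d^2 + 20*d + r^2*(14*d + 2) + r*(56*d^2 - 34*d - 6) + 4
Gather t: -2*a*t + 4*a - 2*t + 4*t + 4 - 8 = 4*a + t*(2 - 2*a) - 4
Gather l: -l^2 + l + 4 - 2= -l^2 + l + 2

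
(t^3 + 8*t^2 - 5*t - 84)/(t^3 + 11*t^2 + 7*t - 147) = (t + 4)/(t + 7)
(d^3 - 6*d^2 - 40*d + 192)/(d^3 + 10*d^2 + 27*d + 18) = (d^2 - 12*d + 32)/(d^2 + 4*d + 3)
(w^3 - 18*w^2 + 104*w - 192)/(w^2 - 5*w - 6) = (w^2 - 12*w + 32)/(w + 1)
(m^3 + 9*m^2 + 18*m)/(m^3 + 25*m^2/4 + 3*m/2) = 4*(m + 3)/(4*m + 1)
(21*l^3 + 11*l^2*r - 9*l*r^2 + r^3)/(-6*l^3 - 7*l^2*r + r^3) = (-7*l + r)/(2*l + r)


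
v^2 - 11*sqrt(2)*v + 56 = (v - 7*sqrt(2))*(v - 4*sqrt(2))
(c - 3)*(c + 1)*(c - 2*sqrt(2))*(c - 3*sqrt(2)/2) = c^4 - 7*sqrt(2)*c^3/2 - 2*c^3 + 3*c^2 + 7*sqrt(2)*c^2 - 12*c + 21*sqrt(2)*c/2 - 18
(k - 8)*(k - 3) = k^2 - 11*k + 24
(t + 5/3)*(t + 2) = t^2 + 11*t/3 + 10/3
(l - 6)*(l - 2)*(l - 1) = l^3 - 9*l^2 + 20*l - 12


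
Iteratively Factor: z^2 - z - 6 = (z + 2)*(z - 3)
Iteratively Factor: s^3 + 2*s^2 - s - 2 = (s - 1)*(s^2 + 3*s + 2) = (s - 1)*(s + 1)*(s + 2)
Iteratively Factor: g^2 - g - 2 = (g + 1)*(g - 2)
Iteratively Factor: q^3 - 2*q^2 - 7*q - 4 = (q - 4)*(q^2 + 2*q + 1) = (q - 4)*(q + 1)*(q + 1)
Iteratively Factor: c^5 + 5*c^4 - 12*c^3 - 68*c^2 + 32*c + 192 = (c - 2)*(c^4 + 7*c^3 + 2*c^2 - 64*c - 96) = (c - 2)*(c + 4)*(c^3 + 3*c^2 - 10*c - 24) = (c - 2)*(c + 4)^2*(c^2 - c - 6) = (c - 2)*(c + 2)*(c + 4)^2*(c - 3)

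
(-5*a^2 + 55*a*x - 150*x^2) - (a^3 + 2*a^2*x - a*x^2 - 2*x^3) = -a^3 - 2*a^2*x - 5*a^2 + a*x^2 + 55*a*x + 2*x^3 - 150*x^2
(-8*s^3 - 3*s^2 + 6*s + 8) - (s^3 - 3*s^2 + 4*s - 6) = -9*s^3 + 2*s + 14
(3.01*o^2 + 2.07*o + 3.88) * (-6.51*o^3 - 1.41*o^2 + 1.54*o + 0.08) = -19.5951*o^5 - 17.7198*o^4 - 23.5421*o^3 - 2.0422*o^2 + 6.1408*o + 0.3104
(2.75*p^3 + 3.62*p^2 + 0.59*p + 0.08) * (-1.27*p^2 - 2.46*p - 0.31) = -3.4925*p^5 - 11.3624*p^4 - 10.507*p^3 - 2.6752*p^2 - 0.3797*p - 0.0248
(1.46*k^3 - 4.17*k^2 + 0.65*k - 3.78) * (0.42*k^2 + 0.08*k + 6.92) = 0.6132*k^5 - 1.6346*k^4 + 10.0426*k^3 - 30.392*k^2 + 4.1956*k - 26.1576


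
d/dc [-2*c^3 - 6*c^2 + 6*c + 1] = -6*c^2 - 12*c + 6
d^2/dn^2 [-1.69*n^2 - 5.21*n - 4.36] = -3.38000000000000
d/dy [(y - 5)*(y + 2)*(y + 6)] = 3*y^2 + 6*y - 28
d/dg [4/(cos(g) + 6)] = 4*sin(g)/(cos(g) + 6)^2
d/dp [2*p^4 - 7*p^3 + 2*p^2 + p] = 8*p^3 - 21*p^2 + 4*p + 1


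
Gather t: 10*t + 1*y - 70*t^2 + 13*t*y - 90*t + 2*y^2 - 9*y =-70*t^2 + t*(13*y - 80) + 2*y^2 - 8*y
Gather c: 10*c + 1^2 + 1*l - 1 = 10*c + l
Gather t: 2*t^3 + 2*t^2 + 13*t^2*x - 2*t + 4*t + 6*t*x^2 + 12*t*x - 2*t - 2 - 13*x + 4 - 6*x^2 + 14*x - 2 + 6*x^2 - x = 2*t^3 + t^2*(13*x + 2) + t*(6*x^2 + 12*x)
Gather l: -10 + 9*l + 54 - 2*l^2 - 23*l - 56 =-2*l^2 - 14*l - 12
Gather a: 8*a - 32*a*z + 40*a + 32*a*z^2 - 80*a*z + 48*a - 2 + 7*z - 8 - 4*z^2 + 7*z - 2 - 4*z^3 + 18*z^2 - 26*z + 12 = a*(32*z^2 - 112*z + 96) - 4*z^3 + 14*z^2 - 12*z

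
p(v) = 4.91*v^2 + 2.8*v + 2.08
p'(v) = 9.82*v + 2.8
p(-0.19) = 1.73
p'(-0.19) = 0.93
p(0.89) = 8.46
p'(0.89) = 11.54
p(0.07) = 2.30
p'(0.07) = 3.49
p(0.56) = 5.19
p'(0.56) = 8.30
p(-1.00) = 4.19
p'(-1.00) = -7.02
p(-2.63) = 28.68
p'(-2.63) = -23.03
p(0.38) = 3.85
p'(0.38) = 6.53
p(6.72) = 242.62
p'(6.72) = 68.79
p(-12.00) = 675.52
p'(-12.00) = -115.04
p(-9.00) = 374.59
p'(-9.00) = -85.58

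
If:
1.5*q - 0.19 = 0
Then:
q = 0.13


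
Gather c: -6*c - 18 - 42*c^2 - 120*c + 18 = -42*c^2 - 126*c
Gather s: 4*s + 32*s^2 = 32*s^2 + 4*s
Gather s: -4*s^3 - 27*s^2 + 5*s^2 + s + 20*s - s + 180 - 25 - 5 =-4*s^3 - 22*s^2 + 20*s + 150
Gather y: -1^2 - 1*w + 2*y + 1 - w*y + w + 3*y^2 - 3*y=3*y^2 + y*(-w - 1)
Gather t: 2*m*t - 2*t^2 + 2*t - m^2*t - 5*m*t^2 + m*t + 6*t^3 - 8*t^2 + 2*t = 6*t^3 + t^2*(-5*m - 10) + t*(-m^2 + 3*m + 4)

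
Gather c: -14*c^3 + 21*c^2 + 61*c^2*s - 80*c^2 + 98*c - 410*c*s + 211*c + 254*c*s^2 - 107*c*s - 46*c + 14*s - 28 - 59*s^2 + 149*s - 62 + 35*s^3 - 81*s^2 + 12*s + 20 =-14*c^3 + c^2*(61*s - 59) + c*(254*s^2 - 517*s + 263) + 35*s^3 - 140*s^2 + 175*s - 70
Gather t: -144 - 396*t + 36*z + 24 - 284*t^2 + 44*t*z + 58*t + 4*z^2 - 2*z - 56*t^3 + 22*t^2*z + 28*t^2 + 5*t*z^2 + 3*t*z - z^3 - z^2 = -56*t^3 + t^2*(22*z - 256) + t*(5*z^2 + 47*z - 338) - z^3 + 3*z^2 + 34*z - 120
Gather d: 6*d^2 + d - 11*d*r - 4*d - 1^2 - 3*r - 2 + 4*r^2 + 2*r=6*d^2 + d*(-11*r - 3) + 4*r^2 - r - 3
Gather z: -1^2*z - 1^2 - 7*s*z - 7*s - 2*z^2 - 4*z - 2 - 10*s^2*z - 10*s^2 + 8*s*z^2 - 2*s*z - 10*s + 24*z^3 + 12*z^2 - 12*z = -10*s^2 - 17*s + 24*z^3 + z^2*(8*s + 10) + z*(-10*s^2 - 9*s - 17) - 3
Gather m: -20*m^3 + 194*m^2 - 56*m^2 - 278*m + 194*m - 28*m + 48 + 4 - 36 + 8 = -20*m^3 + 138*m^2 - 112*m + 24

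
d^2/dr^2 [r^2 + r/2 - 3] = 2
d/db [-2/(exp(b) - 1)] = 1/(2*sinh(b/2)^2)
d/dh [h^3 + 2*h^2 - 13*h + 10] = 3*h^2 + 4*h - 13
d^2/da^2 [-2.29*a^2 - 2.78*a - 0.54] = -4.58000000000000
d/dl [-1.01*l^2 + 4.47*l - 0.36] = 4.47 - 2.02*l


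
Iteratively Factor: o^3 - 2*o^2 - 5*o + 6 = (o - 1)*(o^2 - o - 6) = (o - 3)*(o - 1)*(o + 2)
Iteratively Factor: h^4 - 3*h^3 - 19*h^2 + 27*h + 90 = (h - 5)*(h^3 + 2*h^2 - 9*h - 18) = (h - 5)*(h + 3)*(h^2 - h - 6) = (h - 5)*(h - 3)*(h + 3)*(h + 2)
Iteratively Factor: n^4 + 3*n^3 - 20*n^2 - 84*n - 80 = (n + 2)*(n^3 + n^2 - 22*n - 40) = (n + 2)^2*(n^2 - n - 20) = (n + 2)^2*(n + 4)*(n - 5)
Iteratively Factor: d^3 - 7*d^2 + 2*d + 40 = (d + 2)*(d^2 - 9*d + 20) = (d - 4)*(d + 2)*(d - 5)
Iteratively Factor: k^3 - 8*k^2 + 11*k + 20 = (k + 1)*(k^2 - 9*k + 20) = (k - 4)*(k + 1)*(k - 5)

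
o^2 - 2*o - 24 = (o - 6)*(o + 4)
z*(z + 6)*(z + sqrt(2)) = z^3 + sqrt(2)*z^2 + 6*z^2 + 6*sqrt(2)*z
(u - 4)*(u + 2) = u^2 - 2*u - 8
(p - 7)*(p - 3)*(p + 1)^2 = p^4 - 8*p^3 + 2*p^2 + 32*p + 21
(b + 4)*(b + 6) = b^2 + 10*b + 24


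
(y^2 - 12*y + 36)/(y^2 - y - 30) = (y - 6)/(y + 5)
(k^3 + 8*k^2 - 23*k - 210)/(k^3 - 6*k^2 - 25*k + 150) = (k^2 + 13*k + 42)/(k^2 - k - 30)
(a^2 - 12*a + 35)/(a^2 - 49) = (a - 5)/(a + 7)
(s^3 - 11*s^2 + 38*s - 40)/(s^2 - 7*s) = (s^3 - 11*s^2 + 38*s - 40)/(s*(s - 7))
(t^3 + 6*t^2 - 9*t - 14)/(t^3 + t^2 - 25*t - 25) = (t^2 + 5*t - 14)/(t^2 - 25)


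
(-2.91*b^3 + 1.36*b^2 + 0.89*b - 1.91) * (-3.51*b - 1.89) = 10.2141*b^4 + 0.7263*b^3 - 5.6943*b^2 + 5.022*b + 3.6099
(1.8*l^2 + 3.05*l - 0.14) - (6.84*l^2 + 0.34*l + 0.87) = -5.04*l^2 + 2.71*l - 1.01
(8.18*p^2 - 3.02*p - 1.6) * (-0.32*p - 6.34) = -2.6176*p^3 - 50.8948*p^2 + 19.6588*p + 10.144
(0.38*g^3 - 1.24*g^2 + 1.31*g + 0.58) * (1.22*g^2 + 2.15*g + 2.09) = 0.4636*g^5 - 0.6958*g^4 - 0.2736*g^3 + 0.9325*g^2 + 3.9849*g + 1.2122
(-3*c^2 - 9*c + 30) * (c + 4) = -3*c^3 - 21*c^2 - 6*c + 120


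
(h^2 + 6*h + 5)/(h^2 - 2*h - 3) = (h + 5)/(h - 3)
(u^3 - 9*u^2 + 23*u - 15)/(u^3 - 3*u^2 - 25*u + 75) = (u - 1)/(u + 5)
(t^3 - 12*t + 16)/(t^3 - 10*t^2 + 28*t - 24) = (t + 4)/(t - 6)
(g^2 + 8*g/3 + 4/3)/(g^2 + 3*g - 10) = (3*g^2 + 8*g + 4)/(3*(g^2 + 3*g - 10))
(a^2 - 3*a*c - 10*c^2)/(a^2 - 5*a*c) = (a + 2*c)/a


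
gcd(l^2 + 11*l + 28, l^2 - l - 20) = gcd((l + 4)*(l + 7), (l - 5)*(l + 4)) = l + 4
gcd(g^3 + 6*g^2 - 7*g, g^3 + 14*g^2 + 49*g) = g^2 + 7*g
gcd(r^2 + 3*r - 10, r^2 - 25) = r + 5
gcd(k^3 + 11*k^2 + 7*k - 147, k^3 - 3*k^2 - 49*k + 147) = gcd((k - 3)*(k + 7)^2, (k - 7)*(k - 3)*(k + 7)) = k^2 + 4*k - 21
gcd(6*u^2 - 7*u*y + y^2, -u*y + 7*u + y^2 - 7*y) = -u + y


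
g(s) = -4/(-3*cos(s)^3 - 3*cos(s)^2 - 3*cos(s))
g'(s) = -4*(-9*sin(s)*cos(s)^2 - 6*sin(s)*cos(s) - 3*sin(s))/(-3*cos(s)^3 - 3*cos(s)^2 - 3*cos(s))^2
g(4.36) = -4.99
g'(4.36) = -11.70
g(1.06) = 1.58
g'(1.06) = 4.39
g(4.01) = -2.68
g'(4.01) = -3.93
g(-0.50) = 0.57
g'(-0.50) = -0.60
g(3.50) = -1.51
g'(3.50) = -1.06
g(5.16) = 1.90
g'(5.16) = -5.93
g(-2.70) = -1.61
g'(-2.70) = -1.37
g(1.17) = 2.22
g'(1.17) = 7.58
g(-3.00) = -1.36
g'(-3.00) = -0.38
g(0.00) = 0.44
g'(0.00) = 0.00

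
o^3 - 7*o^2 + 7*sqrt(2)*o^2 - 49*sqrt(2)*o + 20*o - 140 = (o - 7)*(o + 2*sqrt(2))*(o + 5*sqrt(2))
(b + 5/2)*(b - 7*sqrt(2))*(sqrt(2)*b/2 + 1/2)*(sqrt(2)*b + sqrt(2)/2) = b^4 - 13*sqrt(2)*b^3/2 + 3*b^3 - 39*sqrt(2)*b^2/2 - 23*b^2/4 - 21*b - 65*sqrt(2)*b/8 - 35/4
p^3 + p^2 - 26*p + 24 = (p - 4)*(p - 1)*(p + 6)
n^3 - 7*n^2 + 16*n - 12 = (n - 3)*(n - 2)^2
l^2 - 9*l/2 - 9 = (l - 6)*(l + 3/2)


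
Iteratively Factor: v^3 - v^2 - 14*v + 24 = (v + 4)*(v^2 - 5*v + 6) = (v - 3)*(v + 4)*(v - 2)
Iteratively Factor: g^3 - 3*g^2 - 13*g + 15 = (g + 3)*(g^2 - 6*g + 5) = (g - 1)*(g + 3)*(g - 5)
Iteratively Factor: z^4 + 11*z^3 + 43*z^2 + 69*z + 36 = (z + 1)*(z^3 + 10*z^2 + 33*z + 36) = (z + 1)*(z + 3)*(z^2 + 7*z + 12) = (z + 1)*(z + 3)^2*(z + 4)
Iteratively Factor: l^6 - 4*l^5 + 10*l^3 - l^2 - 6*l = (l - 3)*(l^5 - l^4 - 3*l^3 + l^2 + 2*l) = (l - 3)*(l - 1)*(l^4 - 3*l^2 - 2*l) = (l - 3)*(l - 2)*(l - 1)*(l^3 + 2*l^2 + l) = (l - 3)*(l - 2)*(l - 1)*(l + 1)*(l^2 + l) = l*(l - 3)*(l - 2)*(l - 1)*(l + 1)*(l + 1)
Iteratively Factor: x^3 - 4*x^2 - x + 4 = (x - 4)*(x^2 - 1) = (x - 4)*(x - 1)*(x + 1)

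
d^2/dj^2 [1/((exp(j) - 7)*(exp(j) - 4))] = (4*exp(3*j) - 33*exp(2*j) + 9*exp(j) + 308)*exp(j)/(exp(6*j) - 33*exp(5*j) + 447*exp(4*j) - 3179*exp(3*j) + 12516*exp(2*j) - 25872*exp(j) + 21952)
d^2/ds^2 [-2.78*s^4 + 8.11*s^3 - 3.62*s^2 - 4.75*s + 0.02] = -33.36*s^2 + 48.66*s - 7.24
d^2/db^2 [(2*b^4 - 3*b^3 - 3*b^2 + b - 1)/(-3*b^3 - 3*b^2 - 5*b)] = 2*(12*b^6 - 252*b^5 - 258*b^4 + 108*b^3 + 72*b^2 + 45*b + 25)/(b^3*(27*b^6 + 81*b^5 + 216*b^4 + 297*b^3 + 360*b^2 + 225*b + 125))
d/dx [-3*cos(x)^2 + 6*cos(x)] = 6*(cos(x) - 1)*sin(x)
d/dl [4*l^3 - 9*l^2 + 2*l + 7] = 12*l^2 - 18*l + 2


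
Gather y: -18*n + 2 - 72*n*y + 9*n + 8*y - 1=-9*n + y*(8 - 72*n) + 1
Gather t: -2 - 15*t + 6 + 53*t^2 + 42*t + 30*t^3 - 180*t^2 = 30*t^3 - 127*t^2 + 27*t + 4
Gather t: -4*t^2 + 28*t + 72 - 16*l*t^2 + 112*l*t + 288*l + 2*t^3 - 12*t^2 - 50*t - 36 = 288*l + 2*t^3 + t^2*(-16*l - 16) + t*(112*l - 22) + 36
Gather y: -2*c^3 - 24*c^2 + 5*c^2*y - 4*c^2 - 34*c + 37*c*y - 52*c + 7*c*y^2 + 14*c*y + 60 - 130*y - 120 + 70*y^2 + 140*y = -2*c^3 - 28*c^2 - 86*c + y^2*(7*c + 70) + y*(5*c^2 + 51*c + 10) - 60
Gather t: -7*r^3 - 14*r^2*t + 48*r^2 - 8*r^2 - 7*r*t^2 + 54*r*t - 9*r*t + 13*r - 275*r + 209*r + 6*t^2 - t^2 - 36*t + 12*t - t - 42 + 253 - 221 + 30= -7*r^3 + 40*r^2 - 53*r + t^2*(5 - 7*r) + t*(-14*r^2 + 45*r - 25) + 20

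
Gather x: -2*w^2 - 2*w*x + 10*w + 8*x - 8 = -2*w^2 + 10*w + x*(8 - 2*w) - 8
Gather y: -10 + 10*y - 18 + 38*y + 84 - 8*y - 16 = 40*y + 40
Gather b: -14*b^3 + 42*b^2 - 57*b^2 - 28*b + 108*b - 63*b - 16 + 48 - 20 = -14*b^3 - 15*b^2 + 17*b + 12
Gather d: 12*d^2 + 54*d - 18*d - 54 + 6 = 12*d^2 + 36*d - 48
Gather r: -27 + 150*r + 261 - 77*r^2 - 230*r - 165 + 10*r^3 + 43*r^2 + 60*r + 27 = 10*r^3 - 34*r^2 - 20*r + 96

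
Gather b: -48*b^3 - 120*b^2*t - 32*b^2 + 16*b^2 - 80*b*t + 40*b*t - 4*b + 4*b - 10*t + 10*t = -48*b^3 + b^2*(-120*t - 16) - 40*b*t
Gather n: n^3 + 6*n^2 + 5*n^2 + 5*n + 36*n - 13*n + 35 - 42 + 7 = n^3 + 11*n^2 + 28*n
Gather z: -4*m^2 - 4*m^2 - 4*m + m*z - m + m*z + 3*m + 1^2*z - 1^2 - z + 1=-8*m^2 + 2*m*z - 2*m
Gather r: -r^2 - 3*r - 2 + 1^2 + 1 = -r^2 - 3*r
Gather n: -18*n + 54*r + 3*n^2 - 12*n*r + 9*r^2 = 3*n^2 + n*(-12*r - 18) + 9*r^2 + 54*r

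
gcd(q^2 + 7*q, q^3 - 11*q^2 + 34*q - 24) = 1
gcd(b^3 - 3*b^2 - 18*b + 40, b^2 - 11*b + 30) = b - 5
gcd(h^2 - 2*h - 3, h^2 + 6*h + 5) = h + 1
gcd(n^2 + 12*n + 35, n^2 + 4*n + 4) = 1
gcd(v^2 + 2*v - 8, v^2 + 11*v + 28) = v + 4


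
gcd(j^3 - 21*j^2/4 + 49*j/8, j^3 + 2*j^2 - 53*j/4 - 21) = j - 7/2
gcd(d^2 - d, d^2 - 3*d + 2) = d - 1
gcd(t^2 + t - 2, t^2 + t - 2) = t^2 + t - 2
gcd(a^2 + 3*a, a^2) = a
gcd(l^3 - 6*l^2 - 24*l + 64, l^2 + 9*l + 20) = l + 4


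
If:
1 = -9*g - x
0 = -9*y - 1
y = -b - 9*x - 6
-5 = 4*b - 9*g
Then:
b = -433/315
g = -157/2835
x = -158/315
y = -1/9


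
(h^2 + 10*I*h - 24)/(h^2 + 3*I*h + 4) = (h + 6*I)/(h - I)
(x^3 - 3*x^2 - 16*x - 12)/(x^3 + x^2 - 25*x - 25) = (x^2 - 4*x - 12)/(x^2 - 25)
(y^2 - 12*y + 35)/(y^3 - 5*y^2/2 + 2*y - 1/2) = 2*(y^2 - 12*y + 35)/(2*y^3 - 5*y^2 + 4*y - 1)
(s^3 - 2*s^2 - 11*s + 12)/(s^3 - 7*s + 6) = (s - 4)/(s - 2)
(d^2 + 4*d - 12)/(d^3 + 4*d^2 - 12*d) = 1/d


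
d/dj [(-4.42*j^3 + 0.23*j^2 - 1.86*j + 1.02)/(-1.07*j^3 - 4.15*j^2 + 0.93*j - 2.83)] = (18.5891*j^4 - 12.2016*j^3 + 33.2949*j^2 + 7.1642*j + 4.3152)/(1.1449*j^6 + 8.881*j^5 + 15.2323*j^4 - 1.6628*j^3 + 24.3539*j^2 - 5.2638*j + 8.0089)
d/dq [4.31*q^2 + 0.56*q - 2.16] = 8.62*q + 0.56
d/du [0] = 0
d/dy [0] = 0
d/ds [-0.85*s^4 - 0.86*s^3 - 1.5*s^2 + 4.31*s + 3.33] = -3.4*s^3 - 2.58*s^2 - 3.0*s + 4.31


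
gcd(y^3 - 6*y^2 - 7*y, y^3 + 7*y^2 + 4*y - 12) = 1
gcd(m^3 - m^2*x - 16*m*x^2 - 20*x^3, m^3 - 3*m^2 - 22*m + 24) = 1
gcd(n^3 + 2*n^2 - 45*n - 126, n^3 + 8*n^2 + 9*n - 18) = n^2 + 9*n + 18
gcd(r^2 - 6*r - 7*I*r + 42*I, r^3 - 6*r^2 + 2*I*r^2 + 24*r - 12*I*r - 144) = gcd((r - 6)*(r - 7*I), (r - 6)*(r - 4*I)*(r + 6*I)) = r - 6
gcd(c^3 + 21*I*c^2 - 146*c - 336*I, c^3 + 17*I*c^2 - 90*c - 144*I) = c^2 + 14*I*c - 48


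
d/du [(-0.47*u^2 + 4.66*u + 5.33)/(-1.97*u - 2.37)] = (0.9259*u^2 + 2.2278*u - 0.5441)/(3.8809*u^2 + 9.3378*u + 5.6169)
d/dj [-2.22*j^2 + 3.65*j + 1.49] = 3.65 - 4.44*j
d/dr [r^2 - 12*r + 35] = 2*r - 12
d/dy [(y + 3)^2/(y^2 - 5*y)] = (-11*y^2 - 18*y + 45)/(y^2*(y^2 - 10*y + 25))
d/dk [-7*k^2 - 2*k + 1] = -14*k - 2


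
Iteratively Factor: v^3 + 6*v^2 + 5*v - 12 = (v + 4)*(v^2 + 2*v - 3) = (v + 3)*(v + 4)*(v - 1)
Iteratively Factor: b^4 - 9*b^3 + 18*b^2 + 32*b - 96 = (b - 4)*(b^3 - 5*b^2 - 2*b + 24) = (b - 4)^2*(b^2 - b - 6) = (b - 4)^2*(b - 3)*(b + 2)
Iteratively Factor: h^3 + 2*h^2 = (h)*(h^2 + 2*h) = h^2*(h + 2)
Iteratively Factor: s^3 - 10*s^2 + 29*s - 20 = (s - 4)*(s^2 - 6*s + 5) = (s - 4)*(s - 1)*(s - 5)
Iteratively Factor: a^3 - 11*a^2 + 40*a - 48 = (a - 3)*(a^2 - 8*a + 16) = (a - 4)*(a - 3)*(a - 4)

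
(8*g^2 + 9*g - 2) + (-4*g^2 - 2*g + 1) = 4*g^2 + 7*g - 1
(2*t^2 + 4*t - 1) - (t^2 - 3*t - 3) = t^2 + 7*t + 2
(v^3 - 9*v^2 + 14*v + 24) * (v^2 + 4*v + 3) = v^5 - 5*v^4 - 19*v^3 + 53*v^2 + 138*v + 72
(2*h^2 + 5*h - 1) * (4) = 8*h^2 + 20*h - 4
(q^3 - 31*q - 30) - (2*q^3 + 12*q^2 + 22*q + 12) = -q^3 - 12*q^2 - 53*q - 42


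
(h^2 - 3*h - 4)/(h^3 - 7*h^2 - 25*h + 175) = (h^2 - 3*h - 4)/(h^3 - 7*h^2 - 25*h + 175)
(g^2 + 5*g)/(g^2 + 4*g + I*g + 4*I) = g*(g + 5)/(g^2 + g*(4 + I) + 4*I)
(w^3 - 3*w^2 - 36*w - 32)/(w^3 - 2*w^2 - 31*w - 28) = (w - 8)/(w - 7)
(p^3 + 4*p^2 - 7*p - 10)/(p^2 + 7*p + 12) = (p^3 + 4*p^2 - 7*p - 10)/(p^2 + 7*p + 12)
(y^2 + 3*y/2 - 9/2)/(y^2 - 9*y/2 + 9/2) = (y + 3)/(y - 3)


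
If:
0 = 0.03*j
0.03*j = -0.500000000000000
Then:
No Solution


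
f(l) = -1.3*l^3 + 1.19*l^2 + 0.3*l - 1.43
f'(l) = -3.9*l^2 + 2.38*l + 0.3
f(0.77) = -1.09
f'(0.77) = -0.18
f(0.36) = -1.23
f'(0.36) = 0.65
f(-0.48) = -1.16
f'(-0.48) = -1.74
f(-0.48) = -1.16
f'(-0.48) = -1.74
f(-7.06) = 513.23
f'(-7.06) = -210.89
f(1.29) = -1.85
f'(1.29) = -3.12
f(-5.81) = 291.96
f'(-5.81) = -145.18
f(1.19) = -1.58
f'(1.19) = -2.39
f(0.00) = -1.43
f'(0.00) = 0.30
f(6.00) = -237.59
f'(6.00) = -125.82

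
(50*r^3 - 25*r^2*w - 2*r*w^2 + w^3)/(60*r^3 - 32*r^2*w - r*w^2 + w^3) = (5*r + w)/(6*r + w)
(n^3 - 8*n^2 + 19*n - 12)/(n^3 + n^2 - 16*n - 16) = (n^2 - 4*n + 3)/(n^2 + 5*n + 4)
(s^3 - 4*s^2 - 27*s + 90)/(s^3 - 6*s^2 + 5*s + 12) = (s^2 - s - 30)/(s^2 - 3*s - 4)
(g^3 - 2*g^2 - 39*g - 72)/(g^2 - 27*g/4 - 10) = 4*(g^2 + 6*g + 9)/(4*g + 5)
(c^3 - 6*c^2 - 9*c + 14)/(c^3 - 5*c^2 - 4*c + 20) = (c^2 - 8*c + 7)/(c^2 - 7*c + 10)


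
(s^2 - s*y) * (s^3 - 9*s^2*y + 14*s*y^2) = s^5 - 10*s^4*y + 23*s^3*y^2 - 14*s^2*y^3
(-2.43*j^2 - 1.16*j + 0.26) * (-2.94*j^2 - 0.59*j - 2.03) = 7.1442*j^4 + 4.8441*j^3 + 4.8529*j^2 + 2.2014*j - 0.5278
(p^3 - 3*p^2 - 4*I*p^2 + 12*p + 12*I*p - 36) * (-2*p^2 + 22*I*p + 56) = -2*p^5 + 6*p^4 + 30*I*p^4 + 120*p^3 - 90*I*p^3 - 360*p^2 + 40*I*p^2 + 672*p - 120*I*p - 2016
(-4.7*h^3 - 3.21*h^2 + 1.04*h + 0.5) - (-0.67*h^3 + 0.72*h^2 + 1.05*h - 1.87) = -4.03*h^3 - 3.93*h^2 - 0.01*h + 2.37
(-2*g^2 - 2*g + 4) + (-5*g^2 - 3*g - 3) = -7*g^2 - 5*g + 1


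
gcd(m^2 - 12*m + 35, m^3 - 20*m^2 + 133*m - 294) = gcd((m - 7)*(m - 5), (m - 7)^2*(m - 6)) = m - 7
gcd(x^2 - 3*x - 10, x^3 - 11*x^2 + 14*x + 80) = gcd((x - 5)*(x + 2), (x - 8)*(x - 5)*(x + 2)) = x^2 - 3*x - 10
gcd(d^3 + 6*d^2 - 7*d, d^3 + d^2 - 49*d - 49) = d + 7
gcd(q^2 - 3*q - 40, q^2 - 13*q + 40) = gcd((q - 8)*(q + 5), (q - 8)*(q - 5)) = q - 8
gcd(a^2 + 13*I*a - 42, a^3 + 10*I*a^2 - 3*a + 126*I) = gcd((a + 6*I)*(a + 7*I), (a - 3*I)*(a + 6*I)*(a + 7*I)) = a^2 + 13*I*a - 42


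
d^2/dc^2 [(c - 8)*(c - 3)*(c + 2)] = 6*c - 18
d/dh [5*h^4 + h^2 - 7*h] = 20*h^3 + 2*h - 7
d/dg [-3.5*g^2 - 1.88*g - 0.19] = -7.0*g - 1.88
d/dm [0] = 0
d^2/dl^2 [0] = 0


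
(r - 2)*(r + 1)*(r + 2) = r^3 + r^2 - 4*r - 4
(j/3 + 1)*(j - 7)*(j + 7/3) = j^3/3 - 5*j^2/9 - 91*j/9 - 49/3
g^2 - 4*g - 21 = (g - 7)*(g + 3)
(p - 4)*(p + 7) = p^2 + 3*p - 28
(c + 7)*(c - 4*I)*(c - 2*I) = c^3 + 7*c^2 - 6*I*c^2 - 8*c - 42*I*c - 56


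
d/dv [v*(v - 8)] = 2*v - 8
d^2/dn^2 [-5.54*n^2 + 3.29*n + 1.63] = -11.0800000000000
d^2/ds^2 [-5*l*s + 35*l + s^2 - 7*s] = 2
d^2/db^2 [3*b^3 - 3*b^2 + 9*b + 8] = 18*b - 6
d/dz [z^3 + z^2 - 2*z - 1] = 3*z^2 + 2*z - 2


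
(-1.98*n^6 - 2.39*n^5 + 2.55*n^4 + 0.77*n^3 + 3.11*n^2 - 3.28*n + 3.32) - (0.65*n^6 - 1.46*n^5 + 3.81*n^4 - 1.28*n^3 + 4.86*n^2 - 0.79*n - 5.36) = -2.63*n^6 - 0.93*n^5 - 1.26*n^4 + 2.05*n^3 - 1.75*n^2 - 2.49*n + 8.68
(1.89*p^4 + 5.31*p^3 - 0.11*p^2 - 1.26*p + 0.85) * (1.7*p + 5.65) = 3.213*p^5 + 19.7055*p^4 + 29.8145*p^3 - 2.7635*p^2 - 5.674*p + 4.8025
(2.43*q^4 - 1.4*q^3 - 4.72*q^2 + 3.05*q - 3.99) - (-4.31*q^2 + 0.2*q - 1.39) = 2.43*q^4 - 1.4*q^3 - 0.41*q^2 + 2.85*q - 2.6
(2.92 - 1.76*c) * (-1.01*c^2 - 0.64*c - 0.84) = 1.7776*c^3 - 1.8228*c^2 - 0.3904*c - 2.4528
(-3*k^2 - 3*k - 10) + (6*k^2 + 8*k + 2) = 3*k^2 + 5*k - 8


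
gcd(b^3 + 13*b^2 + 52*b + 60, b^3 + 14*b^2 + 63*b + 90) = b^2 + 11*b + 30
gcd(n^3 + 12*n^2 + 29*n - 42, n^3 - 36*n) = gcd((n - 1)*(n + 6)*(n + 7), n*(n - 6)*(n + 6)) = n + 6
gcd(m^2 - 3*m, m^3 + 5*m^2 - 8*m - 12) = 1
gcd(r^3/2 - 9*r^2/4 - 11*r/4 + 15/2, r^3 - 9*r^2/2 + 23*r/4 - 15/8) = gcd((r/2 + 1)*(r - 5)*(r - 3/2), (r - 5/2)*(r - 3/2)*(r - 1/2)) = r - 3/2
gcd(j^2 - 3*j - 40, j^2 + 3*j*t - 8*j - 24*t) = j - 8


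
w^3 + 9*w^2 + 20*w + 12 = (w + 1)*(w + 2)*(w + 6)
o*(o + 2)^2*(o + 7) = o^4 + 11*o^3 + 32*o^2 + 28*o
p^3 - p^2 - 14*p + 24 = (p - 3)*(p - 2)*(p + 4)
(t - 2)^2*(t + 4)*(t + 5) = t^4 + 5*t^3 - 12*t^2 - 44*t + 80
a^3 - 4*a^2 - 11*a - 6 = (a - 6)*(a + 1)^2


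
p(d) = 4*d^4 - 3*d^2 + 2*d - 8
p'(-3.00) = -412.00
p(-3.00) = 283.00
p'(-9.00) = -11608.00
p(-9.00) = 25975.00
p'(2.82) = 343.89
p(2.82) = 226.75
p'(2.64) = 280.56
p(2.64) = 170.67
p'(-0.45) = 3.24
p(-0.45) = -9.34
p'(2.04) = 125.59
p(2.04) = 52.87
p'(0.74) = 4.04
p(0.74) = -6.96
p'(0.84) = 6.44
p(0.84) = -6.45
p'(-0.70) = 0.71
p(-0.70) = -9.91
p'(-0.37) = 3.41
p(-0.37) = -9.08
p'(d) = 16*d^3 - 6*d + 2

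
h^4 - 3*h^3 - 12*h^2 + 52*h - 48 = (h - 3)*(h - 2)^2*(h + 4)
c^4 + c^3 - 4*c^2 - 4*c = c*(c - 2)*(c + 1)*(c + 2)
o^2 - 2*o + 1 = (o - 1)^2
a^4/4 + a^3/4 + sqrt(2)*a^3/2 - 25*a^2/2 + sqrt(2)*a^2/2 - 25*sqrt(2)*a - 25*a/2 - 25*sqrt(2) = (a/2 + 1/2)*(a/2 + sqrt(2))*(a - 5*sqrt(2))*(a + 5*sqrt(2))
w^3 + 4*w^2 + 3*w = w*(w + 1)*(w + 3)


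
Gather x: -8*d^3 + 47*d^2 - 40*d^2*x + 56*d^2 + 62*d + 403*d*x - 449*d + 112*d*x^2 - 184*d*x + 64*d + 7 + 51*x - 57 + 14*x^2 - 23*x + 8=-8*d^3 + 103*d^2 - 323*d + x^2*(112*d + 14) + x*(-40*d^2 + 219*d + 28) - 42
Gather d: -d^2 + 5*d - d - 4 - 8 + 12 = -d^2 + 4*d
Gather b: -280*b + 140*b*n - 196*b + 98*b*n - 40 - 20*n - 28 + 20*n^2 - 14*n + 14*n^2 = b*(238*n - 476) + 34*n^2 - 34*n - 68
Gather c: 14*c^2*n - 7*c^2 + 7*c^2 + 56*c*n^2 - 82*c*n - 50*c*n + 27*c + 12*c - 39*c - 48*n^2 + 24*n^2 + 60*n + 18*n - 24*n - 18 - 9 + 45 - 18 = 14*c^2*n + c*(56*n^2 - 132*n) - 24*n^2 + 54*n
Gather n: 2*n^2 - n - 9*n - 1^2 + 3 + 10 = 2*n^2 - 10*n + 12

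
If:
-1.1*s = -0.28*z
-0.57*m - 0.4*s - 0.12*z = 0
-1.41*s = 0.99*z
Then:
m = 0.00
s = 0.00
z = 0.00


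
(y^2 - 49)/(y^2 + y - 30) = (y^2 - 49)/(y^2 + y - 30)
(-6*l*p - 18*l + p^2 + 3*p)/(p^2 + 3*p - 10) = (-6*l*p - 18*l + p^2 + 3*p)/(p^2 + 3*p - 10)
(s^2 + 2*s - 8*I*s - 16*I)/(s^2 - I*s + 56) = (s + 2)/(s + 7*I)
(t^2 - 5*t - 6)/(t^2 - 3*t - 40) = (-t^2 + 5*t + 6)/(-t^2 + 3*t + 40)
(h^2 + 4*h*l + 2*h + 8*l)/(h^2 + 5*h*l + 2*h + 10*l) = (h + 4*l)/(h + 5*l)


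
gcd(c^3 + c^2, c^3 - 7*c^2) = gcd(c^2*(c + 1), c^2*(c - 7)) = c^2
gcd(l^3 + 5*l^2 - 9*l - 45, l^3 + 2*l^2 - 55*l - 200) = l + 5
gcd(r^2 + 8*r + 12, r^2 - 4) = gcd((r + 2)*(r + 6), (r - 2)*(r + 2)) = r + 2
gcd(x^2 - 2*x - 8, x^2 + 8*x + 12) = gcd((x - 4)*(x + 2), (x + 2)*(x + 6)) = x + 2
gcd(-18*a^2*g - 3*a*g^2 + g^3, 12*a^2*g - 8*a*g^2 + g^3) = 6*a*g - g^2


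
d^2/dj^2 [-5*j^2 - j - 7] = -10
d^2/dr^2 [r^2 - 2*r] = 2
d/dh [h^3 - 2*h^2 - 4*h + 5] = 3*h^2 - 4*h - 4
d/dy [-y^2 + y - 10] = 1 - 2*y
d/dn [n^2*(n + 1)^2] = 2*n*(n + 1)*(2*n + 1)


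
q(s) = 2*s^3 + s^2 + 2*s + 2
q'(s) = 6*s^2 + 2*s + 2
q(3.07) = 75.43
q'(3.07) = 64.69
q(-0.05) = 1.90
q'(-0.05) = 1.92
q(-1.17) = -2.17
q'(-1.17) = 7.87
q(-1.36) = -3.90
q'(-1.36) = 10.38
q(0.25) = 2.59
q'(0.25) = 2.88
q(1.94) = 24.25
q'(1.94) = 28.46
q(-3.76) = -97.70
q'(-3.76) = 79.31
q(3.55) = 111.18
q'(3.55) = 84.72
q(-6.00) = -406.00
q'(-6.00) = 206.00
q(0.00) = 2.00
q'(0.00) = 2.00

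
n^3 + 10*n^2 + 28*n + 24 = (n + 2)^2*(n + 6)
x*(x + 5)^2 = x^3 + 10*x^2 + 25*x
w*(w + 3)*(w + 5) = w^3 + 8*w^2 + 15*w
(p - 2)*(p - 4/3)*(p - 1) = p^3 - 13*p^2/3 + 6*p - 8/3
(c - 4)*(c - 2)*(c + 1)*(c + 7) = c^4 + 2*c^3 - 33*c^2 + 22*c + 56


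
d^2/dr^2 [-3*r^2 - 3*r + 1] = -6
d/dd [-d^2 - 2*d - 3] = -2*d - 2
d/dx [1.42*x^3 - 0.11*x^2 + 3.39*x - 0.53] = 4.26*x^2 - 0.22*x + 3.39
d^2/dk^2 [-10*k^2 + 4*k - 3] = -20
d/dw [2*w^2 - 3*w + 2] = 4*w - 3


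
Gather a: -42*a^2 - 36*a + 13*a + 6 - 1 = -42*a^2 - 23*a + 5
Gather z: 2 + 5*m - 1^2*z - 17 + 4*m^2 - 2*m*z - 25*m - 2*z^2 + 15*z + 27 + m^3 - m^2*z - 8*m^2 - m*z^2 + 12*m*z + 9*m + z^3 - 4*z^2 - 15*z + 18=m^3 - 4*m^2 - 11*m + z^3 + z^2*(-m - 6) + z*(-m^2 + 10*m - 1) + 30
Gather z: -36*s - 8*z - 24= -36*s - 8*z - 24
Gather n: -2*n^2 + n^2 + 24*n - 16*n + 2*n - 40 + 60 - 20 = -n^2 + 10*n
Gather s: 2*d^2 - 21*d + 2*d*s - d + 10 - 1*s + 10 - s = 2*d^2 - 22*d + s*(2*d - 2) + 20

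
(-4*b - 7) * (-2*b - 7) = 8*b^2 + 42*b + 49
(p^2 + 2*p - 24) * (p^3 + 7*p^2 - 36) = p^5 + 9*p^4 - 10*p^3 - 204*p^2 - 72*p + 864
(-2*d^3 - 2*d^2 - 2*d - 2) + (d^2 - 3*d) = -2*d^3 - d^2 - 5*d - 2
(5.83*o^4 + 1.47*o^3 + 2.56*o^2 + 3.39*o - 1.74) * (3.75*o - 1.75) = 21.8625*o^5 - 4.69*o^4 + 7.0275*o^3 + 8.2325*o^2 - 12.4575*o + 3.045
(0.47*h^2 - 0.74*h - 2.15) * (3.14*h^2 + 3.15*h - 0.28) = 1.4758*h^4 - 0.8431*h^3 - 9.2136*h^2 - 6.5653*h + 0.602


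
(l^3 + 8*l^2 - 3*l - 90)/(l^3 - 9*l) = (l^2 + 11*l + 30)/(l*(l + 3))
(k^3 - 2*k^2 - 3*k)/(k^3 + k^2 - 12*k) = (k + 1)/(k + 4)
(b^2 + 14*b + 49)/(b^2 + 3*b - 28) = (b + 7)/(b - 4)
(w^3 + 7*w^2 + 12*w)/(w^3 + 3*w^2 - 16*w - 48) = w/(w - 4)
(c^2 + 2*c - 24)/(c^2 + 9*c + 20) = (c^2 + 2*c - 24)/(c^2 + 9*c + 20)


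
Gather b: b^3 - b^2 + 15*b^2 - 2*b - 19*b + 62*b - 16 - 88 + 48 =b^3 + 14*b^2 + 41*b - 56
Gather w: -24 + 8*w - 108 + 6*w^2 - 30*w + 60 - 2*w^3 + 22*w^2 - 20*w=-2*w^3 + 28*w^2 - 42*w - 72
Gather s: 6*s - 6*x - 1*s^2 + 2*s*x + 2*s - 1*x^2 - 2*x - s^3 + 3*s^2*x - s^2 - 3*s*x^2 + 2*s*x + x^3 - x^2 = -s^3 + s^2*(3*x - 2) + s*(-3*x^2 + 4*x + 8) + x^3 - 2*x^2 - 8*x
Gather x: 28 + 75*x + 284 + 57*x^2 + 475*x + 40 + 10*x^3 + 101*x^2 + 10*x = 10*x^3 + 158*x^2 + 560*x + 352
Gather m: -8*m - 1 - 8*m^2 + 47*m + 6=-8*m^2 + 39*m + 5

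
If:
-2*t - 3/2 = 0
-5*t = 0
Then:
No Solution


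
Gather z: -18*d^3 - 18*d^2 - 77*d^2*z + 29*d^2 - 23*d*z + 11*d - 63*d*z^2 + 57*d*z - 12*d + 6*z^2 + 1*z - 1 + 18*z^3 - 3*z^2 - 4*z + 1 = -18*d^3 + 11*d^2 - d + 18*z^3 + z^2*(3 - 63*d) + z*(-77*d^2 + 34*d - 3)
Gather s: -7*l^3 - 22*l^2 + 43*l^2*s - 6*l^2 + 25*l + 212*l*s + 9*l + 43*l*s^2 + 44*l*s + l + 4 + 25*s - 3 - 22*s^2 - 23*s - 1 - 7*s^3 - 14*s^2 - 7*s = -7*l^3 - 28*l^2 + 35*l - 7*s^3 + s^2*(43*l - 36) + s*(43*l^2 + 256*l - 5)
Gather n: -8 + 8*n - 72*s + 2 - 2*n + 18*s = 6*n - 54*s - 6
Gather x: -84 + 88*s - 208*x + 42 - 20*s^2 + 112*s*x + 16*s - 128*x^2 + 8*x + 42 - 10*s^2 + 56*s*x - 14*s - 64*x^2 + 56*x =-30*s^2 + 90*s - 192*x^2 + x*(168*s - 144)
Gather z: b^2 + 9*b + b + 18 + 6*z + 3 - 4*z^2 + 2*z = b^2 + 10*b - 4*z^2 + 8*z + 21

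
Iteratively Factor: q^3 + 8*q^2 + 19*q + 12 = (q + 3)*(q^2 + 5*q + 4) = (q + 1)*(q + 3)*(q + 4)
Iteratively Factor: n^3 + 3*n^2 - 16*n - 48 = (n + 3)*(n^2 - 16) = (n - 4)*(n + 3)*(n + 4)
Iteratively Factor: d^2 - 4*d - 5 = (d - 5)*(d + 1)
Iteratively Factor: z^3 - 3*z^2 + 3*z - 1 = (z - 1)*(z^2 - 2*z + 1) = (z - 1)^2*(z - 1)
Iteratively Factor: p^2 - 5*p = (p - 5)*(p)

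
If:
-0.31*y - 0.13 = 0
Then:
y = -0.42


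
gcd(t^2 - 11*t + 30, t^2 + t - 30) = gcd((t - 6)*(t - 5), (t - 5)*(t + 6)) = t - 5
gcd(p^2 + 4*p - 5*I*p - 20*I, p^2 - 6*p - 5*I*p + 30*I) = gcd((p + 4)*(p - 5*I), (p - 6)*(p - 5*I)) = p - 5*I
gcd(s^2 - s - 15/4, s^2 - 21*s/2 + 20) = s - 5/2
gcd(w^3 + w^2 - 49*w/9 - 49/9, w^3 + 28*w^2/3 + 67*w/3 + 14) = w^2 + 10*w/3 + 7/3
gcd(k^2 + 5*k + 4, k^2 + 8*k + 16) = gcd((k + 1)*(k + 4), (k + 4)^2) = k + 4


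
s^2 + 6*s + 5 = (s + 1)*(s + 5)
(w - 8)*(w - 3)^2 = w^3 - 14*w^2 + 57*w - 72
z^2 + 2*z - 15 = (z - 3)*(z + 5)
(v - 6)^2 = v^2 - 12*v + 36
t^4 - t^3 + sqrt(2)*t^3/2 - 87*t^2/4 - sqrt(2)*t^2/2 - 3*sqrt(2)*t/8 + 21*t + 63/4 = (t - 3/2)*(t + 1/2)*(t - 3*sqrt(2))*(t + 7*sqrt(2)/2)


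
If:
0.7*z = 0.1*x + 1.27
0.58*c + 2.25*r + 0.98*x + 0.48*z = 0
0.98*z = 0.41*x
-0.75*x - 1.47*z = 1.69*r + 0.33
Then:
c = 7.98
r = -5.51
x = 6.59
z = 2.76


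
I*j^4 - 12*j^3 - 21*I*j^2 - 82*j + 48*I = (j - I)*(j + 6*I)*(j + 8*I)*(I*j + 1)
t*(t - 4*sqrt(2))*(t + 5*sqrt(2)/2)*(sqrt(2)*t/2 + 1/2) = sqrt(2)*t^4/2 - t^3 - 43*sqrt(2)*t^2/4 - 10*t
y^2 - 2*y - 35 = (y - 7)*(y + 5)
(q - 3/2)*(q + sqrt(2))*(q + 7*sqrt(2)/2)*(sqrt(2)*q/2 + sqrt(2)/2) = sqrt(2)*q^4/2 - sqrt(2)*q^3/4 + 9*q^3/2 - 9*q^2/4 + 11*sqrt(2)*q^2/4 - 27*q/4 - 7*sqrt(2)*q/4 - 21*sqrt(2)/4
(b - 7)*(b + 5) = b^2 - 2*b - 35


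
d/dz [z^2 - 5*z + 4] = 2*z - 5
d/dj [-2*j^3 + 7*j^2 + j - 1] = -6*j^2 + 14*j + 1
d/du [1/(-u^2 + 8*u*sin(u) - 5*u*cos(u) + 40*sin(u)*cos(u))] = (-5*u*sin(u) - 8*u*cos(u) + 2*u - 8*sin(u) + 5*cos(u) - 40*cos(2*u))/((u - 8*sin(u))^2*(u + 5*cos(u))^2)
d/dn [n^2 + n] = 2*n + 1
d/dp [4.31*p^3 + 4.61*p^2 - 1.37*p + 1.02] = 12.93*p^2 + 9.22*p - 1.37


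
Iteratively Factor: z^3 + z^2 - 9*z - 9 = (z + 1)*(z^2 - 9) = (z - 3)*(z + 1)*(z + 3)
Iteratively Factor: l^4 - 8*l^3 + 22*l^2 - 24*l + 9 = (l - 3)*(l^3 - 5*l^2 + 7*l - 3) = (l - 3)*(l - 1)*(l^2 - 4*l + 3) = (l - 3)*(l - 1)^2*(l - 3)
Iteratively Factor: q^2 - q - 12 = (q + 3)*(q - 4)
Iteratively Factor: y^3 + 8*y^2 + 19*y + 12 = (y + 1)*(y^2 + 7*y + 12) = (y + 1)*(y + 4)*(y + 3)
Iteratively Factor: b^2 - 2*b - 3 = (b - 3)*(b + 1)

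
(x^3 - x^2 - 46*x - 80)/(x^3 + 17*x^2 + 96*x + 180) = (x^2 - 6*x - 16)/(x^2 + 12*x + 36)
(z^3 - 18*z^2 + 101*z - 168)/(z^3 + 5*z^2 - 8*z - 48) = (z^2 - 15*z + 56)/(z^2 + 8*z + 16)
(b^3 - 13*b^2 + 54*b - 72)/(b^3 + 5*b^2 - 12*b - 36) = (b^2 - 10*b + 24)/(b^2 + 8*b + 12)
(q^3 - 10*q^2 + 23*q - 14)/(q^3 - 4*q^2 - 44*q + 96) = (q^2 - 8*q + 7)/(q^2 - 2*q - 48)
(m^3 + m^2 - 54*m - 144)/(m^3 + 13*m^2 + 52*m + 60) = (m^2 - 5*m - 24)/(m^2 + 7*m + 10)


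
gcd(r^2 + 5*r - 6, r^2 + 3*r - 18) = r + 6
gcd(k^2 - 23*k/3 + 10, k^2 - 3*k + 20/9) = k - 5/3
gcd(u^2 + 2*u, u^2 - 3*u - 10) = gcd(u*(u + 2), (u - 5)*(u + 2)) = u + 2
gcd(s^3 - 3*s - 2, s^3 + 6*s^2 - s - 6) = s + 1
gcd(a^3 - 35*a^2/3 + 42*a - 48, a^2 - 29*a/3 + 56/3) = a - 8/3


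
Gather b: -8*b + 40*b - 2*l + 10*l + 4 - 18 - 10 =32*b + 8*l - 24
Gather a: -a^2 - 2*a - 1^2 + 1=-a^2 - 2*a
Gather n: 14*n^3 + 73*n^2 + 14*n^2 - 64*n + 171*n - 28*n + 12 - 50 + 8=14*n^3 + 87*n^2 + 79*n - 30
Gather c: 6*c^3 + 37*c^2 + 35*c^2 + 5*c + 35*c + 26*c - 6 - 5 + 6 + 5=6*c^3 + 72*c^2 + 66*c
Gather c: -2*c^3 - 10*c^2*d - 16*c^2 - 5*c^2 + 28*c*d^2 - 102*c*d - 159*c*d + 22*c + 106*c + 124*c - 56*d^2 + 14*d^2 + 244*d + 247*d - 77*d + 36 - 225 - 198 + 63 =-2*c^3 + c^2*(-10*d - 21) + c*(28*d^2 - 261*d + 252) - 42*d^2 + 414*d - 324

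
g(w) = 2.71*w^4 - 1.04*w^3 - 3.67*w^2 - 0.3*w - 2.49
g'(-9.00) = -8089.32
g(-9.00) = 18241.41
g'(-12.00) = -19093.02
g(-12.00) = 57464.31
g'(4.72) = 1035.42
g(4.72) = 1150.02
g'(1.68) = 29.96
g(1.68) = 3.30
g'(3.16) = 287.40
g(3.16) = 197.32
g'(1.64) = 27.09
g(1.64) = 2.16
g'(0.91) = -1.39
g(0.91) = -4.73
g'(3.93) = 580.64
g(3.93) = 522.98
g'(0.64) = -3.43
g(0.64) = -4.00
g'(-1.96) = -79.52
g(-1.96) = 31.82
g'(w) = 10.84*w^3 - 3.12*w^2 - 7.34*w - 0.3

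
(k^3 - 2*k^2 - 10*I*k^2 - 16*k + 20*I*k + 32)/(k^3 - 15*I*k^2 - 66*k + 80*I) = (k - 2)/(k - 5*I)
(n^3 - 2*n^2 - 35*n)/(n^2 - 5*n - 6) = n*(-n^2 + 2*n + 35)/(-n^2 + 5*n + 6)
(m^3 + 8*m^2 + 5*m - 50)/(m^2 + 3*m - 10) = m + 5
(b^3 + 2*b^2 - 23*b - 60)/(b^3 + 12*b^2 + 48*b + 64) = (b^2 - 2*b - 15)/(b^2 + 8*b + 16)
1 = 1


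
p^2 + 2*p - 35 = (p - 5)*(p + 7)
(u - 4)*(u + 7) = u^2 + 3*u - 28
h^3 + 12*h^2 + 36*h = h*(h + 6)^2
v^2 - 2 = (v - sqrt(2))*(v + sqrt(2))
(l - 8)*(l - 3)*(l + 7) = l^3 - 4*l^2 - 53*l + 168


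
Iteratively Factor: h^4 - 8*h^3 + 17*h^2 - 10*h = (h)*(h^3 - 8*h^2 + 17*h - 10) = h*(h - 2)*(h^2 - 6*h + 5) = h*(h - 2)*(h - 1)*(h - 5)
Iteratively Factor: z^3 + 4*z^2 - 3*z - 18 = (z + 3)*(z^2 + z - 6) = (z + 3)^2*(z - 2)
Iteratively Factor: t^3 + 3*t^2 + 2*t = (t + 2)*(t^2 + t) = (t + 1)*(t + 2)*(t)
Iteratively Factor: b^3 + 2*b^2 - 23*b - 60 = (b - 5)*(b^2 + 7*b + 12) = (b - 5)*(b + 3)*(b + 4)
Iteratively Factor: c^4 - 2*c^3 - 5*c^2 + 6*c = (c)*(c^3 - 2*c^2 - 5*c + 6) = c*(c + 2)*(c^2 - 4*c + 3) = c*(c - 1)*(c + 2)*(c - 3)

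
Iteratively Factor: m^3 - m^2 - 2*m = (m - 2)*(m^2 + m) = m*(m - 2)*(m + 1)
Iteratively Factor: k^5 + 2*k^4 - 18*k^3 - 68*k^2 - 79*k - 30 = (k - 5)*(k^4 + 7*k^3 + 17*k^2 + 17*k + 6) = (k - 5)*(k + 1)*(k^3 + 6*k^2 + 11*k + 6) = (k - 5)*(k + 1)^2*(k^2 + 5*k + 6) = (k - 5)*(k + 1)^2*(k + 3)*(k + 2)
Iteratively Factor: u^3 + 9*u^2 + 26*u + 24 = (u + 3)*(u^2 + 6*u + 8) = (u + 2)*(u + 3)*(u + 4)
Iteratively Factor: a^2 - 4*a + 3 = (a - 1)*(a - 3)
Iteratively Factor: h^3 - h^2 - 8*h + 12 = (h + 3)*(h^2 - 4*h + 4) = (h - 2)*(h + 3)*(h - 2)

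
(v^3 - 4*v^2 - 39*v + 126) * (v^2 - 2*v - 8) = v^5 - 6*v^4 - 39*v^3 + 236*v^2 + 60*v - 1008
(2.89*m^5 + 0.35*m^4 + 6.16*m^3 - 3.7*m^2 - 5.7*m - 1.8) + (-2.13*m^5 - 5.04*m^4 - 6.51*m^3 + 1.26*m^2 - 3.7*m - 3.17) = 0.76*m^5 - 4.69*m^4 - 0.35*m^3 - 2.44*m^2 - 9.4*m - 4.97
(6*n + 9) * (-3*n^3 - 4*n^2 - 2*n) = -18*n^4 - 51*n^3 - 48*n^2 - 18*n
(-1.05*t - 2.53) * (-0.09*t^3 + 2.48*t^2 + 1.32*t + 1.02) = 0.0945*t^4 - 2.3763*t^3 - 7.6604*t^2 - 4.4106*t - 2.5806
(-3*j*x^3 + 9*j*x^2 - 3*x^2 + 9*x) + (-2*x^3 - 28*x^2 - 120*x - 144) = -3*j*x^3 + 9*j*x^2 - 2*x^3 - 31*x^2 - 111*x - 144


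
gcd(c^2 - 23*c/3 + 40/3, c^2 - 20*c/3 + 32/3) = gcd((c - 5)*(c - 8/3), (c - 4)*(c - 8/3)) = c - 8/3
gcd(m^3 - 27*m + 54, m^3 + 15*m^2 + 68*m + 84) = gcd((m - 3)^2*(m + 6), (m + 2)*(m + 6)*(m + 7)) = m + 6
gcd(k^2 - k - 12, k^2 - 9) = k + 3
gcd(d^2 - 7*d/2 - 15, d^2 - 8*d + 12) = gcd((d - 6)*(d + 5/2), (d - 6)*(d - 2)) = d - 6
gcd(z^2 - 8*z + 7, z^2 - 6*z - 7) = z - 7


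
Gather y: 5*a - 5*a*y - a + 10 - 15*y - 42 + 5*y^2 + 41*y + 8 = 4*a + 5*y^2 + y*(26 - 5*a) - 24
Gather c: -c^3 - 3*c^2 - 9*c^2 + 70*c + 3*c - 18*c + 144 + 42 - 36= -c^3 - 12*c^2 + 55*c + 150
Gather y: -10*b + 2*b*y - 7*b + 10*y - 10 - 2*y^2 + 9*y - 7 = -17*b - 2*y^2 + y*(2*b + 19) - 17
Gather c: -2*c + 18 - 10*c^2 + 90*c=-10*c^2 + 88*c + 18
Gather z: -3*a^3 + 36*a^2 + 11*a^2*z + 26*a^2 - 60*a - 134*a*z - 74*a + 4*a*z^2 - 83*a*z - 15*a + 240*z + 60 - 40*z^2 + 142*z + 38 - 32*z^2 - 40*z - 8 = -3*a^3 + 62*a^2 - 149*a + z^2*(4*a - 72) + z*(11*a^2 - 217*a + 342) + 90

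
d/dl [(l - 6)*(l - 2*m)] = 2*l - 2*m - 6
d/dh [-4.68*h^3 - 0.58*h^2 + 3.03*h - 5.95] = -14.04*h^2 - 1.16*h + 3.03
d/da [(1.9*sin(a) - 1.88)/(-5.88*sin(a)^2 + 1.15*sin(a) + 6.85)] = (11.172*sin(a)^2 - 22.1088*sin(a) + 15.177)*cos(a)/(34.5744*sin(a)^4 - 13.524*sin(a)^3 - 79.2335*sin(a)^2 + 15.755*sin(a) + 46.9225)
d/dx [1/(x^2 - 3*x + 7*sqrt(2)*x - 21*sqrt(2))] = (-2*x - 7*sqrt(2) + 3)/(x^2 - 3*x + 7*sqrt(2)*x - 21*sqrt(2))^2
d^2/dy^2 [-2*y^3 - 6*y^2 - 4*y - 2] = -12*y - 12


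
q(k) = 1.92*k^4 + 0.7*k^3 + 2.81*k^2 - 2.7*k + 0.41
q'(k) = 7.68*k^3 + 2.1*k^2 + 5.62*k - 2.7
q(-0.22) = 1.14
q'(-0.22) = -3.92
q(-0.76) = 4.42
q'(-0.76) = -9.13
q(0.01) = 0.38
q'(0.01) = -2.64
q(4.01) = 576.36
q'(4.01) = 548.82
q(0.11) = 0.15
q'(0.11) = -2.05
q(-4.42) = 739.60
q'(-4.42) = -649.69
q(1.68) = 22.42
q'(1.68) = 49.08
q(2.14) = 54.63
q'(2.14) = 94.21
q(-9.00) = 12339.14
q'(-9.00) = -5481.90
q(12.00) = 41395.37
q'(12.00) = 13638.18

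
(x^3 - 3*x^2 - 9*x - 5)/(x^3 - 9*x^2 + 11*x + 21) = (x^2 - 4*x - 5)/(x^2 - 10*x + 21)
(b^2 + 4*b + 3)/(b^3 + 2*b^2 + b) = (b + 3)/(b*(b + 1))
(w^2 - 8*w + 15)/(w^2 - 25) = (w - 3)/(w + 5)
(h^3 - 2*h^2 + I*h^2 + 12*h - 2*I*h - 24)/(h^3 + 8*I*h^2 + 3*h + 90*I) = (h^2 + h*(-2 + 4*I) - 8*I)/(h^2 + 11*I*h - 30)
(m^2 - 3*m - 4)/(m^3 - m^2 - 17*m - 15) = (m - 4)/(m^2 - 2*m - 15)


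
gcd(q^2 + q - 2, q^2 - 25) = 1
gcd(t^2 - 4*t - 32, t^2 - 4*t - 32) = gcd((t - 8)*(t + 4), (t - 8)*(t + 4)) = t^2 - 4*t - 32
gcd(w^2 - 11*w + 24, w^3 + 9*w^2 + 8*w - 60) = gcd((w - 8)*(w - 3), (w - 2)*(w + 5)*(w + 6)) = 1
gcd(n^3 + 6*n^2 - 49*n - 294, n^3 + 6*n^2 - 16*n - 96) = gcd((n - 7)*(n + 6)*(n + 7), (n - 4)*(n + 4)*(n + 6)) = n + 6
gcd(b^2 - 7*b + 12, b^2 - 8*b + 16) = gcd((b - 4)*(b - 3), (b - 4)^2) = b - 4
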